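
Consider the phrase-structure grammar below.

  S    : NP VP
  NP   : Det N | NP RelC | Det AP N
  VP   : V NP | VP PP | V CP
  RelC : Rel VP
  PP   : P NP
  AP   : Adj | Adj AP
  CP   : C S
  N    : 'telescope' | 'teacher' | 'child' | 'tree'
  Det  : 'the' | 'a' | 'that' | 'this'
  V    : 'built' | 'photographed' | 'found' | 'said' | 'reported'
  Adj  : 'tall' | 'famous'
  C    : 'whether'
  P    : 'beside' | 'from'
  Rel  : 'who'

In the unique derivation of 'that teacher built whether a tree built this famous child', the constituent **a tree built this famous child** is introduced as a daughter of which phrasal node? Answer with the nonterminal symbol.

[S [NP [Det that] [N teacher]] [VP [V built] [CP [C whether] [S [NP [Det a] [N tree]] [VP [V built] [NP [Det this] [AP [Adj famous]] [N child]]]]]]]
The span 'a tree built this famous child' is the S node built by S → NP VP.
Its mother is the CP built by CP → C S.

CP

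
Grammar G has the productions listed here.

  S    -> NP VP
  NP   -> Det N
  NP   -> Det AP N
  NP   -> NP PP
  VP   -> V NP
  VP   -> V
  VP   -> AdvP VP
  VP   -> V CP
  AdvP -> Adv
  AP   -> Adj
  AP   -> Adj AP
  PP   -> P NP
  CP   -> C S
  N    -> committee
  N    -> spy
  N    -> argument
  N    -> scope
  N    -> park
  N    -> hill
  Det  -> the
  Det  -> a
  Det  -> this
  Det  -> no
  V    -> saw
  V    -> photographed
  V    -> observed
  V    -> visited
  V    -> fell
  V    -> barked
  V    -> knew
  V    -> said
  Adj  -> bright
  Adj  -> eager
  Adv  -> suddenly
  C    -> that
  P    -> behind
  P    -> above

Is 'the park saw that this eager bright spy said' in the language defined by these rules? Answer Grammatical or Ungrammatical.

[S [NP [Det the] [N park]] [VP [V saw] [CP [C that] [S [NP [Det this] [AP [Adj eager] [AP [Adj bright]]] [N spy]] [VP [V said]]]]]]
Every word is introduced by a lexical rule and the phrasal rules combine the resulting categories into a single S.

Grammatical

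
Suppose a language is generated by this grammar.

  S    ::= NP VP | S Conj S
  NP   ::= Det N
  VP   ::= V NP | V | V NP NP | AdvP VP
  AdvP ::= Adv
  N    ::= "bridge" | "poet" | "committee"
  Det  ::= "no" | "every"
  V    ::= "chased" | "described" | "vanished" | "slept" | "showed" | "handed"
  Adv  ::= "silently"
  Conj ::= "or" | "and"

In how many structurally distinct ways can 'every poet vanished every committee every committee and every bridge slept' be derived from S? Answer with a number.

[S [S [NP [Det every] [N poet]] [VP [V vanished] [NP [Det every] [N committee]] [NP [Det every] [N committee]]]] [Conj and] [S [NP [Det every] [N bridge]] [VP [V slept]]]]
No rule offers an alternative attachment or grouping for any span, so this is the only derivation.

1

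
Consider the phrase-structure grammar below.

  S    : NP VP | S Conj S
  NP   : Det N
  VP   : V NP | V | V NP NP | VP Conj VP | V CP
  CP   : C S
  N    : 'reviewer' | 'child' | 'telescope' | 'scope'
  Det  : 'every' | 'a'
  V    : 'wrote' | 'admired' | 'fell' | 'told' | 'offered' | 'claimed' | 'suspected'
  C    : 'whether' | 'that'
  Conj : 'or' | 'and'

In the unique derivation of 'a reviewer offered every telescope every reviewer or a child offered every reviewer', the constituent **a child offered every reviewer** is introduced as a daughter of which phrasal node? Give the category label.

S
  S
    NP
      Det: a
      N: reviewer
    VP
      V: offered
      NP
        Det: every
        N: telescope
      NP
        Det: every
        N: reviewer
  Conj: or
  S
    NP
      Det: a
      N: child
    VP
      V: offered
      NP
        Det: every
        N: reviewer
The span 'a child offered every reviewer' is the S node built by S → NP VP.
Its mother is the S built by S → S Conj S.

S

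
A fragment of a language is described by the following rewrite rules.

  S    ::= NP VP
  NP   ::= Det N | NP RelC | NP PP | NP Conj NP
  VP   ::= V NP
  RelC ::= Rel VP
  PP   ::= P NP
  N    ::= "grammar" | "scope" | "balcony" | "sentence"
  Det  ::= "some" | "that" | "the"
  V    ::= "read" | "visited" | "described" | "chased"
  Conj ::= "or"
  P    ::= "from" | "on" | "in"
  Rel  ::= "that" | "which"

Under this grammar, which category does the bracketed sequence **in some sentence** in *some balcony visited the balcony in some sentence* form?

[S [NP [Det some] [N balcony]] [VP [V visited] [NP [NP [Det the] [N balcony]] [PP [P in] [NP [Det some] [N sentence]]]]]]
The span 'in some sentence' is the PP node built by PP → P NP.

PP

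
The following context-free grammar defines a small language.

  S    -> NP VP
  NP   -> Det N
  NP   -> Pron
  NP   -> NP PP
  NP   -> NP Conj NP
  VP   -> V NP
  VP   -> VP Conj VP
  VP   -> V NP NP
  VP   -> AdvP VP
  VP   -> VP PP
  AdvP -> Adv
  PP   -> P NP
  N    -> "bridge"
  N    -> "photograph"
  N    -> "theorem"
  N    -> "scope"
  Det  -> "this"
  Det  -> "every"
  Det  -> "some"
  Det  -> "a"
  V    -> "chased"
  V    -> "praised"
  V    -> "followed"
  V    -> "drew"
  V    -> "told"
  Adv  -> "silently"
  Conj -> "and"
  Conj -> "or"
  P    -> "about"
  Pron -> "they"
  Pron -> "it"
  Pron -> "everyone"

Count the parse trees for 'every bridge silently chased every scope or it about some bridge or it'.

Two of the 7 distinct bracketings:
[S [NP [Det every] [N bridge]] [VP [AdvP [Adv silently]] [VP [V chased] [NP [NP [NP [Det every] [N scope]] [Conj or] [NP [Pron it]]] [PP [P about] [NP [NP [Det some] [N bridge]] [Conj or] [NP [Pron it]]]]]]]]
[S [NP [Det every] [N bridge]] [VP [AdvP [Adv silently]] [VP [V chased] [NP [NP [Det every] [N scope]] [Conj or] [NP [NP [Pron it]] [PP [P about] [NP [NP [Det some] [N bridge]] [Conj or] [NP [Pron it]]]]]]]]]
The trees differ in how a recursive rule is bracketed over the same span.

7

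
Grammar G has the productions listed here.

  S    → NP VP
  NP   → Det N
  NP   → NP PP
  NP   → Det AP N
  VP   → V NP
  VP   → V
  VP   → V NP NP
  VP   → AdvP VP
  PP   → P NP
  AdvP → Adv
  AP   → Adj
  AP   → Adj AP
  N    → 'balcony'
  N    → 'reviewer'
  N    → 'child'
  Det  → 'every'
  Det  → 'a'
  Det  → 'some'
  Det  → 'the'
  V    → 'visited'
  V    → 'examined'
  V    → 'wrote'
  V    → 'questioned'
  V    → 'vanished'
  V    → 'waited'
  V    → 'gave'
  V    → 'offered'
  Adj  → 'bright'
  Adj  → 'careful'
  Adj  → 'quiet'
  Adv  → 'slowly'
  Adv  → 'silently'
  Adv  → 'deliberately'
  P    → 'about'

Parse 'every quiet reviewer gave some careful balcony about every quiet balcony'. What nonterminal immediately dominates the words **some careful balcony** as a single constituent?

NP

S
  NP
    Det: every
    AP
      Adj: quiet
    N: reviewer
  VP
    V: gave
    NP
      NP
        Det: some
        AP
          Adj: careful
        N: balcony
      PP
        P: about
        NP
          Det: every
          AP
            Adj: quiet
          N: balcony
The span 'some careful balcony' is the NP node built by NP → Det AP N.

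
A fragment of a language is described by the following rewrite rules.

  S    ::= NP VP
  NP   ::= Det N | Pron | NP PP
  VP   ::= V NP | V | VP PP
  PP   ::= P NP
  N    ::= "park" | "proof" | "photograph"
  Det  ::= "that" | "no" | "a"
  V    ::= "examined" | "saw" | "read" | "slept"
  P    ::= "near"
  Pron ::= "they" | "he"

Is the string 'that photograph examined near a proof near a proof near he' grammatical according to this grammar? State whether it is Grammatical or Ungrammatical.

Grammatical

[S [NP [Det that] [N photograph]] [VP [VP [V examined]] [PP [P near] [NP [NP [Det a] [N proof]] [PP [P near] [NP [NP [Det a] [N proof]] [PP [P near] [NP [Pron he]]]]]]]]]
The bracketing above is licensed at every node by one of the given productions, with S at the root.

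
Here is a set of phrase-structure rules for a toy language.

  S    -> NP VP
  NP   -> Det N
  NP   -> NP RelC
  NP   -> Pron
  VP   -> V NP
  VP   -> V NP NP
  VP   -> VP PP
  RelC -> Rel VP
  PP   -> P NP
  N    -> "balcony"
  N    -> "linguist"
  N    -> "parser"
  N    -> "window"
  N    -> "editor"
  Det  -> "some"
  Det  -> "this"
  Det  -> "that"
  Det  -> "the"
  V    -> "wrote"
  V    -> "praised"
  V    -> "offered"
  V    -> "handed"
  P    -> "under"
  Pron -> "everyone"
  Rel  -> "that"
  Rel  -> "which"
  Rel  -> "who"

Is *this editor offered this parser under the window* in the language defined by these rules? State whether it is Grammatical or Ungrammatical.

[S [NP [Det this] [N editor]] [VP [VP [V offered] [NP [Det this] [N parser]]] [PP [P under] [NP [Det the] [N window]]]]]
The bracketing above is licensed at every node by one of the given productions, with S at the root.

Grammatical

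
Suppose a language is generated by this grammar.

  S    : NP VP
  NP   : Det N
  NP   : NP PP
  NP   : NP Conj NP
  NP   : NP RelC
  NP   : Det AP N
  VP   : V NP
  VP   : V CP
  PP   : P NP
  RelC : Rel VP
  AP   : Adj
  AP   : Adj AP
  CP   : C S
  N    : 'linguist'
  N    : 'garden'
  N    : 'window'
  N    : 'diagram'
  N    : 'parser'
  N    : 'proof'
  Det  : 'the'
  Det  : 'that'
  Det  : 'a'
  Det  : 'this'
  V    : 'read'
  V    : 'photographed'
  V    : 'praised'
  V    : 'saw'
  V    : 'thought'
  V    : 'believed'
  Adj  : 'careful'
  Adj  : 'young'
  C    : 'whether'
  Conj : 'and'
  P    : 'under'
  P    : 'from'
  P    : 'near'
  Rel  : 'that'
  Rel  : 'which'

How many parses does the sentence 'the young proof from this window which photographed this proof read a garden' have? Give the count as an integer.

2

The two bracketings:
[S [NP [NP [Det the] [AP [Adj young]] [N proof]] [PP [P from] [NP [NP [Det this] [N window]] [RelC [Rel which] [VP [V photographed] [NP [Det this] [N proof]]]]]]] [VP [V read] [NP [Det a] [N garden]]]]
[S [NP [NP [NP [Det the] [AP [Adj young]] [N proof]] [PP [P from] [NP [Det this] [N window]]]] [RelC [Rel which] [VP [V photographed] [NP [Det this] [N proof]]]]] [VP [V read] [NP [Det a] [N garden]]]]
The trees differ in how a recursive rule is bracketed over the same span.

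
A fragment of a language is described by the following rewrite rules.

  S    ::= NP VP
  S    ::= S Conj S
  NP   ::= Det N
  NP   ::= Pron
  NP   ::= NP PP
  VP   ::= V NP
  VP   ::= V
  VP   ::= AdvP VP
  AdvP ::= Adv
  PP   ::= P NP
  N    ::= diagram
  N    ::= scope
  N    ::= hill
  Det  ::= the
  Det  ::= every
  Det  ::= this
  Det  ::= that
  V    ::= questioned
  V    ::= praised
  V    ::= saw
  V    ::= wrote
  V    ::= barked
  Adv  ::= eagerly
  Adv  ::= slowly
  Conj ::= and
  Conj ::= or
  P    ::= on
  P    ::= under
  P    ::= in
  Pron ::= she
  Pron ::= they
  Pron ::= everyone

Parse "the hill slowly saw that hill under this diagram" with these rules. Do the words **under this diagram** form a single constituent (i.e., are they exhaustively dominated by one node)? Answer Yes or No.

[S [NP [Det the] [N hill]] [VP [AdvP [Adv slowly]] [VP [V saw] [NP [NP [Det that] [N hill]] [PP [P under] [NP [Det this] [N diagram]]]]]]]
The words 'under this diagram' are exhaustively dominated by a single PP node (built by PP → P NP), so they form a constituent.

Yes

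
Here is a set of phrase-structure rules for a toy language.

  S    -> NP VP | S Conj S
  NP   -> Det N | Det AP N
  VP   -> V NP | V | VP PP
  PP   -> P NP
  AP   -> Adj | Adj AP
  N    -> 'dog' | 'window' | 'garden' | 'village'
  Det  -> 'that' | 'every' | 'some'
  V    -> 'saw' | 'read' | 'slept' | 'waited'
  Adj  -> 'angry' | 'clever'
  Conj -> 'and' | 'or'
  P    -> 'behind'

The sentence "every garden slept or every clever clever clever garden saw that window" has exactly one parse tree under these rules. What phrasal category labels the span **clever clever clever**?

AP

[S [S [NP [Det every] [N garden]] [VP [V slept]]] [Conj or] [S [NP [Det every] [AP [Adj clever] [AP [Adj clever] [AP [Adj clever]]]] [N garden]] [VP [V saw] [NP [Det that] [N window]]]]]
The span 'clever clever clever' is the AP node built by AP → Adj AP.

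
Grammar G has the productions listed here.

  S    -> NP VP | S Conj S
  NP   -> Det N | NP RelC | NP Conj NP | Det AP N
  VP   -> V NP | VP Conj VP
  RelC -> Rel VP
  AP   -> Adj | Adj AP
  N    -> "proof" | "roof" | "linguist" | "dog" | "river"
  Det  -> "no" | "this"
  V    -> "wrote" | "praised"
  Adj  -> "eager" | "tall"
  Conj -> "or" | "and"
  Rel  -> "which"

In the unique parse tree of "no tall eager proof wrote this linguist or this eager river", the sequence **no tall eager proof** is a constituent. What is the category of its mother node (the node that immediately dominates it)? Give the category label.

S

S
  NP
    Det: no
    AP
      Adj: tall
      AP
        Adj: eager
    N: proof
  VP
    V: wrote
    NP
      NP
        Det: this
        N: linguist
      Conj: or
      NP
        Det: this
        AP
          Adj: eager
        N: river
The span 'no tall eager proof' is the NP node built by NP → Det AP N.
Its mother is the S built by S → NP VP.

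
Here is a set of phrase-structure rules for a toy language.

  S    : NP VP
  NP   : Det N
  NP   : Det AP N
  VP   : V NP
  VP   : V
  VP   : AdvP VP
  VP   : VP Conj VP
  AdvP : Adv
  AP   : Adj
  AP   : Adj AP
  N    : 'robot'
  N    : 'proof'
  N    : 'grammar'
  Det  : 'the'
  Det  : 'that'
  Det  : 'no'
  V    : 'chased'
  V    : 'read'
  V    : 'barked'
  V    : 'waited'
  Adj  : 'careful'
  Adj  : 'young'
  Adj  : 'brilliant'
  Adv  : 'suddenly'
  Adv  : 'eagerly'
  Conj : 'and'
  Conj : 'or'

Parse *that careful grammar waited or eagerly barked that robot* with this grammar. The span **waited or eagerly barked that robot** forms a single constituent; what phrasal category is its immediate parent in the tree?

S
  NP
    Det: that
    AP
      Adj: careful
    N: grammar
  VP
    VP
      V: waited
    Conj: or
    VP
      AdvP
        Adv: eagerly
      VP
        V: barked
        NP
          Det: that
          N: robot
The span 'waited or eagerly barked that robot' is the VP node built by VP → VP Conj VP.
Its mother is the S built by S → NP VP.

S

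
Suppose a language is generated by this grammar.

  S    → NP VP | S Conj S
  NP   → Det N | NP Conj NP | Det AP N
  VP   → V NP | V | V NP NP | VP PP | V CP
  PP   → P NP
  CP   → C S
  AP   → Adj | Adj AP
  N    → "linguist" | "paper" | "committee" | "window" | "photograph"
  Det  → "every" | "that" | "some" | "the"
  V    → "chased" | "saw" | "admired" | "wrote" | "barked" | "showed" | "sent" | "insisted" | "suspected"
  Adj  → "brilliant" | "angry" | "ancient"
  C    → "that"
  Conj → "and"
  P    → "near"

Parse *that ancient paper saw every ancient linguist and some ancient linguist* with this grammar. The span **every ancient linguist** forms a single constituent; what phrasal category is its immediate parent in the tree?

NP

S
  NP
    Det: that
    AP
      Adj: ancient
    N: paper
  VP
    V: saw
    NP
      NP
        Det: every
        AP
          Adj: ancient
        N: linguist
      Conj: and
      NP
        Det: some
        AP
          Adj: ancient
        N: linguist
The span 'every ancient linguist' is the NP node built by NP → Det AP N.
Its mother is the NP built by NP → NP Conj NP.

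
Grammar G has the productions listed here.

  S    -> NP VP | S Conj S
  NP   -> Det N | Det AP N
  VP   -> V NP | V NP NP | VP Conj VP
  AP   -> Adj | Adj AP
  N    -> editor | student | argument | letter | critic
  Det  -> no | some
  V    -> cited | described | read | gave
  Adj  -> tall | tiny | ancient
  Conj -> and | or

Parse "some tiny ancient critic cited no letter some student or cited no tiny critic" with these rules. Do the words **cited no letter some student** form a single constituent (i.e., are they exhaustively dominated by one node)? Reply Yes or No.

Yes

[S [NP [Det some] [AP [Adj tiny] [AP [Adj ancient]]] [N critic]] [VP [VP [V cited] [NP [Det no] [N letter]] [NP [Det some] [N student]]] [Conj or] [VP [V cited] [NP [Det no] [AP [Adj tiny]] [N critic]]]]]
The words 'cited no letter some student' are exhaustively dominated by a single VP node (built by VP → V NP NP), so they form a constituent.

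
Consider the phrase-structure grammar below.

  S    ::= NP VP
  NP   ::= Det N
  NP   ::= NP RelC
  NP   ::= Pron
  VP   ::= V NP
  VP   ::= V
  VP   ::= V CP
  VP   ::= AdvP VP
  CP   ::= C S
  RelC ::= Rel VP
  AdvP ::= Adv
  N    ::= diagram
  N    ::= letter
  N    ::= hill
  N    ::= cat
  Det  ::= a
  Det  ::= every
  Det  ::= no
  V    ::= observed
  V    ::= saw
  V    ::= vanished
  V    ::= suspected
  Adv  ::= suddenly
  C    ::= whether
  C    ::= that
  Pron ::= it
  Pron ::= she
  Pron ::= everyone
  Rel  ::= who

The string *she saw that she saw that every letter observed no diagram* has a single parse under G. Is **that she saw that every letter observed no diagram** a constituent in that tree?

Yes

[S [NP [Pron she]] [VP [V saw] [CP [C that] [S [NP [Pron she]] [VP [V saw] [CP [C that] [S [NP [Det every] [N letter]] [VP [V observed] [NP [Det no] [N diagram]]]]]]]]]]
The words 'that she saw that every letter observed no diagram' are exhaustively dominated by a single CP node (built by CP → C S), so they form a constituent.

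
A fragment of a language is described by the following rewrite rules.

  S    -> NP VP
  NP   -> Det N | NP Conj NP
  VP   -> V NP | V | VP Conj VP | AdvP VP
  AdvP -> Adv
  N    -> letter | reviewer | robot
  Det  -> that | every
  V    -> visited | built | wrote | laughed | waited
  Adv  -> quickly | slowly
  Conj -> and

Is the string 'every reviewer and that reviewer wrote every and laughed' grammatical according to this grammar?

A Det word can never sit immediately before a Conj word in any string this grammar generates, so the substring 'every and' rules out a derivation.

Ungrammatical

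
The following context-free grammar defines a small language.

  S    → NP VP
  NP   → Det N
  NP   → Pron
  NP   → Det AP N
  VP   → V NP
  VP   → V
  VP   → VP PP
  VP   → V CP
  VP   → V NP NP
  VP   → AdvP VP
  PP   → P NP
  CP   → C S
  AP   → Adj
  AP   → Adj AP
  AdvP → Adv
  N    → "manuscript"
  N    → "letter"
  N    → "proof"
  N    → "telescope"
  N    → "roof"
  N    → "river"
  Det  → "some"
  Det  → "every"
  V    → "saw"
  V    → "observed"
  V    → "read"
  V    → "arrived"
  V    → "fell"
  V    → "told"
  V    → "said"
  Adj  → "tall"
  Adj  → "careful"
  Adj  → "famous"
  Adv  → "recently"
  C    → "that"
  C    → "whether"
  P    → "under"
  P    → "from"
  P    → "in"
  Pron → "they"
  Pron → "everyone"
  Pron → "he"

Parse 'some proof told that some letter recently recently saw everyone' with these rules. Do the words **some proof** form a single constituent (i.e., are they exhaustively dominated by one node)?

Yes

[S [NP [Det some] [N proof]] [VP [V told] [CP [C that] [S [NP [Det some] [N letter]] [VP [AdvP [Adv recently]] [VP [AdvP [Adv recently]] [VP [V saw] [NP [Pron everyone]]]]]]]]]
The words 'some proof' are exhaustively dominated by a single NP node (built by NP → Det N), so they form a constituent.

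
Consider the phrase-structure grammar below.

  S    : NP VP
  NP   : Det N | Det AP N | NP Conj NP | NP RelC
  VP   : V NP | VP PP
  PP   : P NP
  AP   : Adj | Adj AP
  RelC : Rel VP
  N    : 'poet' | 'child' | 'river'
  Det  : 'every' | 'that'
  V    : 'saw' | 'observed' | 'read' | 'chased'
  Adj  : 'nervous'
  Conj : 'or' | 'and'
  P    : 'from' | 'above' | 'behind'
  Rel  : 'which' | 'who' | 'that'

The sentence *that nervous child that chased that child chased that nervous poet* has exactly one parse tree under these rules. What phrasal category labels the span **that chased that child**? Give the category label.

[S [NP [NP [Det that] [AP [Adj nervous]] [N child]] [RelC [Rel that] [VP [V chased] [NP [Det that] [N child]]]]] [VP [V chased] [NP [Det that] [AP [Adj nervous]] [N poet]]]]
The span 'that chased that child' is the RelC node built by RelC → Rel VP.

RelC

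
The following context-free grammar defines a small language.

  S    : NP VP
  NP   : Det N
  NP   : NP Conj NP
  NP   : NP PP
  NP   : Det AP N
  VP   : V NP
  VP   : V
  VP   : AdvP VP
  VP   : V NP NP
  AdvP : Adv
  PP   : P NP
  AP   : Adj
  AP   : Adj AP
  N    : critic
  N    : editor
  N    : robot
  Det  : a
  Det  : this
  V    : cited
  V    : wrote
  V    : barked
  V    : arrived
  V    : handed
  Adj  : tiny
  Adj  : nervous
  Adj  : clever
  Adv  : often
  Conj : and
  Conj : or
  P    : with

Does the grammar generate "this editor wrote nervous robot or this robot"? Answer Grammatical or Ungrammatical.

A V word can never sit immediately before an Adj word in any string this grammar generates, so the substring 'wrote nervous' rules out a derivation.

Ungrammatical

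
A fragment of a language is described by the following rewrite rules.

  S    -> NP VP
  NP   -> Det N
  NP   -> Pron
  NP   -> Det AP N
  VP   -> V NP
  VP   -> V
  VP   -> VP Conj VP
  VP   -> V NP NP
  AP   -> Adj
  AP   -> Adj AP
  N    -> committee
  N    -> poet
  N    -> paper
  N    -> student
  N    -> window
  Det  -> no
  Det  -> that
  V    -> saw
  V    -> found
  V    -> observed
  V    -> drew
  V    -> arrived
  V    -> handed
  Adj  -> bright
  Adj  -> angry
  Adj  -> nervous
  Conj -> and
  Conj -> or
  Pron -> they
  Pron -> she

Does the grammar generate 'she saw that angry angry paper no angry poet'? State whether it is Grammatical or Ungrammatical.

[S [NP [Pron she]] [VP [V saw] [NP [Det that] [AP [Adj angry] [AP [Adj angry]]] [N paper]] [NP [Det no] [AP [Adj angry]] [N poet]]]]
Every word is introduced by a lexical rule and the phrasal rules combine the resulting categories into a single S.

Grammatical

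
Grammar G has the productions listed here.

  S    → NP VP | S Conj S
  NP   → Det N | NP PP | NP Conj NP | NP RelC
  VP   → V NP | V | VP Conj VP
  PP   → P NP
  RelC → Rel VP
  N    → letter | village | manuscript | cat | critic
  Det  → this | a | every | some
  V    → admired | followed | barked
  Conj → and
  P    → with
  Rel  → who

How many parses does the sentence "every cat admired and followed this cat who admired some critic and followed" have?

Two of the 3 distinct bracketings:
[S [NP [Det every] [N cat]] [VP [VP [V admired]] [Conj and] [VP [V followed] [NP [NP [Det this] [N cat]] [RelC [Rel who] [VP [VP [V admired] [NP [Det some] [N critic]]] [Conj and] [VP [V followed]]]]]]]]
[S [NP [Det every] [N cat]] [VP [VP [V admired]] [Conj and] [VP [VP [V followed] [NP [NP [Det this] [N cat]] [RelC [Rel who] [VP [V admired] [NP [Det some] [N critic]]]]]] [Conj and] [VP [V followed]]]]]
The trees differ in how a recursive rule is bracketed over the same span.

3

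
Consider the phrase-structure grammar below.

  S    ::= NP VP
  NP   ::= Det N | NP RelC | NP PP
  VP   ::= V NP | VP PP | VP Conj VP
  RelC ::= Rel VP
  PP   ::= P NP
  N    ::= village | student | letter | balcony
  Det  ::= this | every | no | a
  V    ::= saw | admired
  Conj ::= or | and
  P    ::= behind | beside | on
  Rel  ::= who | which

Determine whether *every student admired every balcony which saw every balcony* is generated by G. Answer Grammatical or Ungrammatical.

[S [NP [Det every] [N student]] [VP [V admired] [NP [NP [Det every] [N balcony]] [RelC [Rel which] [VP [V saw] [NP [Det every] [N balcony]]]]]]]
The bracketing above is licensed at every node by one of the given productions, with S at the root.

Grammatical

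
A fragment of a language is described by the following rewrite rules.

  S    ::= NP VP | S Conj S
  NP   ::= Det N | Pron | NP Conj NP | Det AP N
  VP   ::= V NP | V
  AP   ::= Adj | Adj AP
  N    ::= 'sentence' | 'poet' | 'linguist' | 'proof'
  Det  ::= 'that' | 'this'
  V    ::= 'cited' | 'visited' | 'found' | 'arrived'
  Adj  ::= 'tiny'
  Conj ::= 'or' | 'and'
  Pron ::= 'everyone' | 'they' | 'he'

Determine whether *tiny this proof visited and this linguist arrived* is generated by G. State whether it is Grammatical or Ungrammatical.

An Adj word can never sit immediately before a Det word in any string this grammar generates, so the substring 'tiny this' rules out a derivation.

Ungrammatical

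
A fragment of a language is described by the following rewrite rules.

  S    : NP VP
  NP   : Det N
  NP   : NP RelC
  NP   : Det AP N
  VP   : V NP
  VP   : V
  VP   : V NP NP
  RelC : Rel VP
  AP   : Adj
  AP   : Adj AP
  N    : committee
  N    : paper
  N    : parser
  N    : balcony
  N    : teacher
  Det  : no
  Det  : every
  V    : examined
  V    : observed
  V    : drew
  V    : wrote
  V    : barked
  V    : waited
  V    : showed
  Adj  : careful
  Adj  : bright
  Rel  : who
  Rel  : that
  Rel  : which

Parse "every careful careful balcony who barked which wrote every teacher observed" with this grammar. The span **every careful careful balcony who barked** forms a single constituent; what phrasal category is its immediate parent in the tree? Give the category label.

[S [NP [NP [NP [Det every] [AP [Adj careful] [AP [Adj careful]]] [N balcony]] [RelC [Rel who] [VP [V barked]]]] [RelC [Rel which] [VP [V wrote] [NP [Det every] [N teacher]]]]] [VP [V observed]]]
The span 'every careful careful balcony who barked' is the NP node built by NP → NP RelC.
Its mother is the NP built by NP → NP RelC.

NP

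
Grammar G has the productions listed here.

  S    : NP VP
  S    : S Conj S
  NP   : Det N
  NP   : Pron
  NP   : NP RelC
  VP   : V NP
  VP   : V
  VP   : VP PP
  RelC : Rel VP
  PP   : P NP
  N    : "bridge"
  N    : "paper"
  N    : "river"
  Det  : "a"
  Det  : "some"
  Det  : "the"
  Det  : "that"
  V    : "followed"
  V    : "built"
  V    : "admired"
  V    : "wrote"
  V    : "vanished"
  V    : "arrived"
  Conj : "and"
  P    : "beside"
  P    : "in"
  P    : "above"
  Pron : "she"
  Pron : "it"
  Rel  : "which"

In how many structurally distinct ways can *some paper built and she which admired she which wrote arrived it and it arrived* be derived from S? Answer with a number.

Two of the 4 distinct bracketings:
[S [S [NP [Det some] [N paper]] [VP [V built]]] [Conj and] [S [S [NP [NP [Pron she]] [RelC [Rel which] [VP [V admired] [NP [NP [Pron she]] [RelC [Rel which] [VP [V wrote]]]]]]] [VP [V arrived] [NP [Pron it]]]] [Conj and] [S [NP [Pron it]] [VP [V arrived]]]]]
[S [S [NP [Det some] [N paper]] [VP [V built]]] [Conj and] [S [S [NP [NP [NP [Pron she]] [RelC [Rel which] [VP [V admired] [NP [Pron she]]]]] [RelC [Rel which] [VP [V wrote]]]] [VP [V arrived] [NP [Pron it]]]] [Conj and] [S [NP [Pron it]] [VP [V arrived]]]]]
The trees differ in how a recursive rule is bracketed over the same span.

4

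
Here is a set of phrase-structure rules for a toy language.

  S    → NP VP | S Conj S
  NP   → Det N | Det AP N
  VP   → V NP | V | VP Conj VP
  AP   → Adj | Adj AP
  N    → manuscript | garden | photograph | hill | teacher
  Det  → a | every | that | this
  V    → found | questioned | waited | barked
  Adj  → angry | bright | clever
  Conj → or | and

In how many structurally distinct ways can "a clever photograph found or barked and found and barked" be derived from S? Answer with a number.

Two of the 5 distinct bracketings:
[S [NP [Det a] [AP [Adj clever]] [N photograph]] [VP [VP [V found]] [Conj or] [VP [VP [V barked]] [Conj and] [VP [VP [V found]] [Conj and] [VP [V barked]]]]]]
[S [NP [Det a] [AP [Adj clever]] [N photograph]] [VP [VP [V found]] [Conj or] [VP [VP [VP [V barked]] [Conj and] [VP [V found]]] [Conj and] [VP [V barked]]]]]
The trees differ in how a recursive rule is bracketed over the same span.

5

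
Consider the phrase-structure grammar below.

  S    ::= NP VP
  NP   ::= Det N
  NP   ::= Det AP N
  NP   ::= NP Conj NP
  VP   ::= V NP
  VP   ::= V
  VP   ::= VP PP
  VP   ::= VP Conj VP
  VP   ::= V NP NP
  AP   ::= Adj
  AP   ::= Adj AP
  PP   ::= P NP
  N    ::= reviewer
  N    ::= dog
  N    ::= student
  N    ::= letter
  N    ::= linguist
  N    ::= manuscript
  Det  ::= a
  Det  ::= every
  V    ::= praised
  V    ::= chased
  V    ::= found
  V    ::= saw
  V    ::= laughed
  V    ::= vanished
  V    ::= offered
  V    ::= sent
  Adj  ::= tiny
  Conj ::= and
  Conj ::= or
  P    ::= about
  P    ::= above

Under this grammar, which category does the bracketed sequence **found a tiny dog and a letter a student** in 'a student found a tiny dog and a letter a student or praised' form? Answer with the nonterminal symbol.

[S [NP [Det a] [N student]] [VP [VP [V found] [NP [NP [Det a] [AP [Adj tiny]] [N dog]] [Conj and] [NP [Det a] [N letter]]] [NP [Det a] [N student]]] [Conj or] [VP [V praised]]]]
The span 'found a tiny dog and a letter a student' is the VP node built by VP → V NP NP.

VP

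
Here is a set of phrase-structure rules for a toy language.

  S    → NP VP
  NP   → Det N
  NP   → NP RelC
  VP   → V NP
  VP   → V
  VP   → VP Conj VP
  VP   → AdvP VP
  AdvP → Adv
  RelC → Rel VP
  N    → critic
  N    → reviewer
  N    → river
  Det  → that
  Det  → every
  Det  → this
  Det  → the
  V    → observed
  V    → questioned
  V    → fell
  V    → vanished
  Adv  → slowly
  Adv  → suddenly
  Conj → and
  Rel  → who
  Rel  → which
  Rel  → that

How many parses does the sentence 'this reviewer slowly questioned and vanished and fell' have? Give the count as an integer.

Two of the 5 distinct bracketings:
[S [NP [Det this] [N reviewer]] [VP [VP [AdvP [Adv slowly]] [VP [V questioned]]] [Conj and] [VP [VP [V vanished]] [Conj and] [VP [V fell]]]]]
[S [NP [Det this] [N reviewer]] [VP [VP [VP [AdvP [Adv slowly]] [VP [V questioned]]] [Conj and] [VP [V vanished]]] [Conj and] [VP [V fell]]]]
The trees differ in how a recursive rule is bracketed over the same span.

5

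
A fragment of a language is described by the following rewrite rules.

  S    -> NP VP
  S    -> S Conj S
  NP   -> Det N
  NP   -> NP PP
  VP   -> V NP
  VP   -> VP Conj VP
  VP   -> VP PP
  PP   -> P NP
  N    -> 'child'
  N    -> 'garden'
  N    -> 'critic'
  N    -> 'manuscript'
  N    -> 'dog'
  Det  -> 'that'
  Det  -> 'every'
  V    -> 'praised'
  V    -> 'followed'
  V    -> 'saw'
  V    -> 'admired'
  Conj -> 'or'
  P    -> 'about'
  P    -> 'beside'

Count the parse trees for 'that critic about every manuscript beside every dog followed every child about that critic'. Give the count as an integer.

4

Two of the 4 distinct bracketings:
[S [NP [NP [Det that] [N critic]] [PP [P about] [NP [NP [Det every] [N manuscript]] [PP [P beside] [NP [Det every] [N dog]]]]]] [VP [V followed] [NP [NP [Det every] [N child]] [PP [P about] [NP [Det that] [N critic]]]]]]
[S [NP [NP [Det that] [N critic]] [PP [P about] [NP [NP [Det every] [N manuscript]] [PP [P beside] [NP [Det every] [N dog]]]]]] [VP [VP [V followed] [NP [Det every] [N child]]] [PP [P about] [NP [Det that] [N critic]]]]]
The difference turns on whether VP → VP PP is used at the relevant span, versus an alternative expansion of VP.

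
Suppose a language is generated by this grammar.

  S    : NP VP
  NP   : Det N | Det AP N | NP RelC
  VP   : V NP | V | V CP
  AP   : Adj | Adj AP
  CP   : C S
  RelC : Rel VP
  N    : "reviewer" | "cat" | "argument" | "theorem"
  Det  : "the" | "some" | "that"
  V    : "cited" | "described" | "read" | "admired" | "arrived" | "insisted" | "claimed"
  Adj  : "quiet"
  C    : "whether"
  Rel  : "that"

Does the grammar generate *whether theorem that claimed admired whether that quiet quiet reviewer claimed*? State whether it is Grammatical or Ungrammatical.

A C word can never sit immediately before an N word in any string this grammar generates, so the substring 'whether theorem' rules out a derivation.

Ungrammatical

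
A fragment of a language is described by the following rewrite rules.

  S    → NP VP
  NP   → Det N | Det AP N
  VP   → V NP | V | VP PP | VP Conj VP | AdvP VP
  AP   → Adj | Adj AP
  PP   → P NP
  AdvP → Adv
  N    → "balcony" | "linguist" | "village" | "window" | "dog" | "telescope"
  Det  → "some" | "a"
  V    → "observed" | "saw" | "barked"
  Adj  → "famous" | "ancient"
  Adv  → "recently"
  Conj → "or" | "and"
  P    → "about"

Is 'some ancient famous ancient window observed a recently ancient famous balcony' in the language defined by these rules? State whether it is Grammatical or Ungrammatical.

A Det word can never sit immediately before an Adv word in any string this grammar generates, so the substring 'a recently' rules out a derivation.

Ungrammatical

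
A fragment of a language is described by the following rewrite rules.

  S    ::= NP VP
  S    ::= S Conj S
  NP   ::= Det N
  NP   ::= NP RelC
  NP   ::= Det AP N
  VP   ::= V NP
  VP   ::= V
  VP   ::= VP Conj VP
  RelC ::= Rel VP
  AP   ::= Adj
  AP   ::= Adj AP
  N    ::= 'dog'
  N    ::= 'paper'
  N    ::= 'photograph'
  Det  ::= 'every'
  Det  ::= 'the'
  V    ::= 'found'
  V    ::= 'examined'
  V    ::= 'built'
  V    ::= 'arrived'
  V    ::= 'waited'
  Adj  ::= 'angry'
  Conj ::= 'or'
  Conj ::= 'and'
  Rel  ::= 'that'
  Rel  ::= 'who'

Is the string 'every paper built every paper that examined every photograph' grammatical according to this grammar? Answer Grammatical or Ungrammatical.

[S [NP [Det every] [N paper]] [VP [V built] [NP [NP [Det every] [N paper]] [RelC [Rel that] [VP [V examined] [NP [Det every] [N photograph]]]]]]]
Each bracket corresponds to one application of a listed rule, so the string is derivable from S.

Grammatical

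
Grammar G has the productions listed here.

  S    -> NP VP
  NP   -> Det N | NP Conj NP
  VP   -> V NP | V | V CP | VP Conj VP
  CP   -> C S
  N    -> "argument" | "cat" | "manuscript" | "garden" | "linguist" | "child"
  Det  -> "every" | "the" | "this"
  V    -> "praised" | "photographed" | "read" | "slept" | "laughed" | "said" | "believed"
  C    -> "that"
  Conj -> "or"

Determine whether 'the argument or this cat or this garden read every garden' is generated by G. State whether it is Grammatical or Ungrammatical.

S
  NP
    NP
      Det: the
      N: argument
    Conj: or
    NP
      NP
        Det: this
        N: cat
      Conj: or
      NP
        Det: this
        N: garden
  VP
    V: read
    NP
      Det: every
      N: garden
The bracketing above is licensed at every node by one of the given productions, with S at the root.

Grammatical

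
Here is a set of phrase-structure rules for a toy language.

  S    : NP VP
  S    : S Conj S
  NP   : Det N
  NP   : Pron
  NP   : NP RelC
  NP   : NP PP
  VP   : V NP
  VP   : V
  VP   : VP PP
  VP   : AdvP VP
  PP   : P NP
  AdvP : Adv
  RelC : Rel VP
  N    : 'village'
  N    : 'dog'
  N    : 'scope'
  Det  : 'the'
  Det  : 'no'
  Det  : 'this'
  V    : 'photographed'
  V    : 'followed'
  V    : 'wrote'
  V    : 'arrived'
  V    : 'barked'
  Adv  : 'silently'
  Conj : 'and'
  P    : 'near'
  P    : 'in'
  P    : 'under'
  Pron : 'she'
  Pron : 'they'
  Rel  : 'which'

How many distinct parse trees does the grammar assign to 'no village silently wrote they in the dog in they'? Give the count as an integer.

Two of the 9 distinct bracketings:
[S [NP [Det no] [N village]] [VP [VP [AdvP [Adv silently]] [VP [V wrote] [NP [Pron they]]]] [PP [P in] [NP [NP [Det the] [N dog]] [PP [P in] [NP [Pron they]]]]]]]
[S [NP [Det no] [N village]] [VP [VP [VP [AdvP [Adv silently]] [VP [V wrote] [NP [Pron they]]]] [PP [P in] [NP [Det the] [N dog]]]] [PP [P in] [NP [Pron they]]]]]
The difference turns on whether NP → NP PP is used at the relevant span, versus an alternative expansion of NP.

9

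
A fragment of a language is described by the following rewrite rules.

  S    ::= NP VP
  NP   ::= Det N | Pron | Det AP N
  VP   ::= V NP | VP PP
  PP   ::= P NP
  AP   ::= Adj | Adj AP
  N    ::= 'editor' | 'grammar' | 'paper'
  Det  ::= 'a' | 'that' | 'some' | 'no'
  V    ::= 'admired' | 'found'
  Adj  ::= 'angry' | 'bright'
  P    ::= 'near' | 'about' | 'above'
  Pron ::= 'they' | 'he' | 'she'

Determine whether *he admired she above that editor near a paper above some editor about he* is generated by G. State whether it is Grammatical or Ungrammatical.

[S [NP [Pron he]] [VP [VP [VP [VP [VP [V admired] [NP [Pron she]]] [PP [P above] [NP [Det that] [N editor]]]] [PP [P near] [NP [Det a] [N paper]]]] [PP [P above] [NP [Det some] [N editor]]]] [PP [P about] [NP [Pron he]]]]]
Every word is introduced by a lexical rule and the phrasal rules combine the resulting categories into a single S.

Grammatical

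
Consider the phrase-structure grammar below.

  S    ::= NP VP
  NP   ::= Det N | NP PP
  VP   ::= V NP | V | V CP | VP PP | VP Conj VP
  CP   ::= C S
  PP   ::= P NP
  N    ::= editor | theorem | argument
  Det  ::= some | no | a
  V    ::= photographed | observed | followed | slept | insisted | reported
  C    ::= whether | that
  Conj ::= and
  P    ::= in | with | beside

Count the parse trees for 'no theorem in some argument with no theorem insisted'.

2

The two bracketings:
[S [NP [NP [Det no] [N theorem]] [PP [P in] [NP [NP [Det some] [N argument]] [PP [P with] [NP [Det no] [N theorem]]]]]] [VP [V insisted]]]
[S [NP [NP [NP [Det no] [N theorem]] [PP [P in] [NP [Det some] [N argument]]]] [PP [P with] [NP [Det no] [N theorem]]]] [VP [V insisted]]]
The trees differ in how a recursive rule is bracketed over the same span.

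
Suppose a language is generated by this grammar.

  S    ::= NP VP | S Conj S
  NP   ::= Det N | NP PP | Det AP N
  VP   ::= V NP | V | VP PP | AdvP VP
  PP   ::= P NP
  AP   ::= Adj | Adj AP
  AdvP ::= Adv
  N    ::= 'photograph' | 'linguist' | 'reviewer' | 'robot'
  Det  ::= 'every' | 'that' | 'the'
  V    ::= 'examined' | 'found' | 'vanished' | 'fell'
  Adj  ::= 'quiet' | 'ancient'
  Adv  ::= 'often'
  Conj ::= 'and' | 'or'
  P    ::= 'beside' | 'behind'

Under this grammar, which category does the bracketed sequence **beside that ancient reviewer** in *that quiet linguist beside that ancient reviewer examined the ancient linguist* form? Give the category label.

PP

S
  NP
    NP
      Det: that
      AP
        Adj: quiet
      N: linguist
    PP
      P: beside
      NP
        Det: that
        AP
          Adj: ancient
        N: reviewer
  VP
    V: examined
    NP
      Det: the
      AP
        Adj: ancient
      N: linguist
The span 'beside that ancient reviewer' is the PP node built by PP → P NP.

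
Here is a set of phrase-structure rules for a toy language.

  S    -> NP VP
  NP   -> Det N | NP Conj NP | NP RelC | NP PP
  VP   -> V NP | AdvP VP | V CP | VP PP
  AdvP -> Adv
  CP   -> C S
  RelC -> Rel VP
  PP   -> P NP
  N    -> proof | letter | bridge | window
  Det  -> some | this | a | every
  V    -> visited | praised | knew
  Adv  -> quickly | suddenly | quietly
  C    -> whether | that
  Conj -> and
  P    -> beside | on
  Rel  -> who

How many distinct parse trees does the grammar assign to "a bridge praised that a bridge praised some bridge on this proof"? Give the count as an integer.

Two of the 3 distinct bracketings:
[S [NP [Det a] [N bridge]] [VP [V praised] [CP [C that] [S [NP [Det a] [N bridge]] [VP [V praised] [NP [NP [Det some] [N bridge]] [PP [P on] [NP [Det this] [N proof]]]]]]]]]
[S [NP [Det a] [N bridge]] [VP [V praised] [CP [C that] [S [NP [Det a] [N bridge]] [VP [VP [V praised] [NP [Det some] [N bridge]]] [PP [P on] [NP [Det this] [N proof]]]]]]]]
The difference turns on whether NP → NP PP is used at the relevant span, versus an alternative expansion of NP.

3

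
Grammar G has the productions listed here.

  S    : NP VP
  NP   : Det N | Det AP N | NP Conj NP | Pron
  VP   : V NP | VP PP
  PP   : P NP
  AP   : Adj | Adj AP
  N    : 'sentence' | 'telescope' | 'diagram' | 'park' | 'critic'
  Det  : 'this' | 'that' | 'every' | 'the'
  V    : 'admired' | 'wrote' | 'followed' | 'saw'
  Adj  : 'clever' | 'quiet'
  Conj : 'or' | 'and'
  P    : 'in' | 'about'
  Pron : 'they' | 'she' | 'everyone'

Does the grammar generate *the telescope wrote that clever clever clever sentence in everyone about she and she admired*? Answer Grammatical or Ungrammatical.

For S → NP VP, the only prefix that parses as NP is 'the telescope', but the remainder 'wrote that clever clever clever sentence in everyone about she and she admired' is not a VP under these rules.

Ungrammatical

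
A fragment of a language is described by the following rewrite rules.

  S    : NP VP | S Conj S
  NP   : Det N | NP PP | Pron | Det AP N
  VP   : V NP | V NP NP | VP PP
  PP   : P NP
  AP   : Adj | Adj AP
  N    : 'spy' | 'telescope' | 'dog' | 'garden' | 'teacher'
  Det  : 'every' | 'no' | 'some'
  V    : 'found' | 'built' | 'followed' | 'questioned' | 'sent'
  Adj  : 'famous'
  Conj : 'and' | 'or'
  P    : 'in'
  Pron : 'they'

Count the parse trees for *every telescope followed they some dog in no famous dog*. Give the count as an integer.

The two bracketings:
[S [NP [Det every] [N telescope]] [VP [V followed] [NP [Pron they]] [NP [NP [Det some] [N dog]] [PP [P in] [NP [Det no] [AP [Adj famous]] [N dog]]]]]]
[S [NP [Det every] [N telescope]] [VP [VP [V followed] [NP [Pron they]] [NP [Det some] [N dog]]] [PP [P in] [NP [Det no] [AP [Adj famous]] [N dog]]]]]
The difference turns on whether NP → NP PP is used at the relevant span, versus an alternative expansion of NP.

2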